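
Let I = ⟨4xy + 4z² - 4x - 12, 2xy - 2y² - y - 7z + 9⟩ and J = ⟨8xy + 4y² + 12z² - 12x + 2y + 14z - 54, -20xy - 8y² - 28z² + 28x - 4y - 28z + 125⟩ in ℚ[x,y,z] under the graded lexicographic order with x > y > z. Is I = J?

No, the ideals differ.

Equality of ideals is decidable: compute both reduced Gröbner bases (unique for the ordering) and check whether they agree.
Buchberger on the first generating set:
f_1 = 4xy + 4z² - 4x - 12, LT = xy.
f_2 = 2xy - 2y² - y - 7z + 9, LT = xy.

S(f_1,f_2): lcm = xy. S = y² + z² - x + ½y + 7/2z - 15/2.
  reduce S modulo (f_1, f_2):
  remainder y² + z² - x + ½y + 7/2z - 15/2 ≠ 0; add g_3 = y² + z² - x + ½y + 7/2z - 15/2 to the basis.

S(f_1,g_3): lcm = xy². S = -xz² + yz² + x² - 3/2xy - 7/2xz + 15/2x - 3y.
  reduce S modulo (f_1, f_2, g_3):
  remainder -xz² + yz² + x² - 7/2xz + 3/2z² + 6x - 3y - 9/2 ≠ 0; add g_4 = -xz² + yz² + x² - 7/2xz + 3/2z² + 6x - 3y - 9/2 to the basis.

The other S-polynomials (S(f_2,g_3), S(f_1,g_4), S(f_2,g_4), S(g_3,g_4)) all reduce to 0 modulo the current basis, so we have a Gröbner basis.
Inter-reduce: drop elements whose leading term is divisible by another's, tail-reduce, and make monic.
Reduced Gröbner basis: {xz² - yz² - x² + 7/2xz - 3/2z² - 6x + 3y + 9/2, xy + z² - x - 3, y² + z² - x + ½y + 7/2z - 15/2}.

Buchberger on the second generating set:
h_1 = 8xy + 4y² + 12z² - 12x + 2y + 14z - 54, LT = xy.
h_2 = -20xy - 8y² - 28z² + 28x - 4y - 28z + 125, LT = xy.

S(h_1,h_2): lcm = xy. S = 1/10y² + 1/10z² - 1/10x + 1/20y + 7/20z - ½.
  reduce S modulo (h_1, h_2):
  remainder 1/10y² + 1/10z² - 1/10x + 1/20y + 7/20z - ½ ≠ 0; add k_3 = 1/10y² + 1/10z² - 1/10x + 1/20y + 7/20z - ½ to the basis.

S(h_1,k_3): lcm = xy². S = -xz² + ½y³ + 3/2yz² + x² - 2xy - 7/2xz + ¼y² + 7/4yz + 5x - 27/4y.
  reduce S modulo (h_1, h_2, k_3):
  remainder -xz² + yz² + x² - 7/2xz + 3/2z² + 7/2x - 17/4y - 51/8 ≠ 0; add k_4 = -xz² + yz² + x² - 7/2xz + 3/2z² + 7/2x - 17/4y - 51/8 to the basis.

The other S-polynomials (S(h_2,k_3), S(h_1,k_4), S(h_2,k_4), S(k_3,k_4)) all reduce to 0 modulo the current basis, so we have a Gröbner basis.
Inter-reduce: drop elements whose leading term is divisible by another's, tail-reduce, and make monic.
Reduced Gröbner basis: {xz² - yz² - x² + 7/2xz - 3/2z² - 7/2x + 17/4y + 51/8, xy + z² - x - 17/4, y² + z² - x + ½y + 7/2z - 5}.

Since the reduced bases disagree, the two ideals are not the same.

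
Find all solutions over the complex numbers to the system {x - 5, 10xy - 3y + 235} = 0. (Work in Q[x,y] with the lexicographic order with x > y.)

{(5, -5)}

Compute a lex Gröbner basis by Buchberger's algorithm.
f_1 = x - 5, LT = x.
f_2 = 10xy - 3y + 235, LT = xy.

S(f_1,f_2): lcm = xy. S = -\tfrac{47}{10}y - \tfrac{47}{2}.
  leading term y: no divisor's leading term divides it; move -\tfrac{47}{10}y to the remainder.
  leading term 1: no divisor's leading term divides it; move -\tfrac{47}{2} to the remainder.
  remainder -\tfrac{47}{10}y - \tfrac{47}{2} ≠ 0; add h_3 = -\tfrac{47}{10}y - \tfrac{47}{2} to the basis.

The other S-polynomials (S(f_1,h_3), S(f_2,h_3)) all reduce to 0 modulo the current basis, so we have a Gröbner basis.
Inter-reduce: drop elements whose leading term is divisible by another's, tail-reduce, and make monic.
Reduced Gröbner basis: {x - 5, y + 5}.

A lex Gröbner basis eliminates variables successively. Here y + 5 depends only on y, with roots {-5}; lifting each root through the earlier basis elements recovers the full solutions.
  y = -5: the earlier basis element becomes x - 5 = 0, giving x = 5 — point (5, -5).
Each listed point satisfies every original equation (direct substitution).
This is the nonlinear analogue of row-reducing a linear system.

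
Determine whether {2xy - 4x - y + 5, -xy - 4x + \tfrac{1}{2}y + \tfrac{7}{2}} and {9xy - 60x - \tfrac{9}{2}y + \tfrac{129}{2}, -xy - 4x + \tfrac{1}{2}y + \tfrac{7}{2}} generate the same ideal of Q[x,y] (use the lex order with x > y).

Yes, the ideals are equal.

For a fixed monomial order, each ideal has a unique reduced Gröbner basis; comparing bases decides equality.
Buchberger on the first generating set:
f_1 = 2xy - 4x - y + 5, LT = xy.
f_2 = -xy - 4x + \tfrac{1}{2}y + \tfrac{7}{2}, LT = xy.

S(f_1,f_2): lcm = xy. S = -6x + 6.
  leading term x: no divisor's leading term divides it; move -6x to the remainder.
  leading term 1: no divisor's leading term divides it; move 6 to the remainder.
  remainder -6x + 6 ≠ 0; add g_3 = -6x + 6 to the basis.

S(f_1,g_3): lcm = xy. S = -2x + \tfrac{1}{2}y + \tfrac{5}{2}.
  leading term x: subtract (\tfrac{1}{3})·g_3 from -2x + \tfrac{1}{2}y + \tfrac{5}{2} → \tfrac{1}{2}y + \tfrac{1}{2}
  leading term y: no divisor's leading term divides it; move \tfrac{1}{2}y to the remainder.
  leading term 1: no divisor's leading term divides it; move \tfrac{1}{2} to the remainder.
  remainder \tfrac{1}{2}y + \tfrac{1}{2} ≠ 0; add g_4 = \tfrac{1}{2}y + \tfrac{1}{2} to the basis.

S(f_2,g_3): lcm = xy. S = 4x + \tfrac{1}{2}y - \tfrac{7}{2}.
  leading term x: subtract (-\tfrac{2}{3})·g_3 from 4x + \tfrac{1}{2}y - \tfrac{7}{2} → \tfrac{1}{2}y + \tfrac{1}{2}
  leading term y: subtract (1)·g_4 from \tfrac{1}{2}y + \tfrac{1}{2} → 0
  remainder 0.

S(f_1,g_4): lcm = xy. S = -3x - \tfrac{1}{2}y + \tfrac{5}{2}.
  leading term x: subtract (\tfrac{1}{2})·g_3 from -3x - \tfrac{1}{2}y + \tfrac{5}{2} → -\tfrac{1}{2}y - \tfrac{1}{2}
  leading term y: subtract (-1)·g_4 from -\tfrac{1}{2}y - \tfrac{1}{2} → 0
  remainder 0.

S(f_2,g_4): lcm = xy. S = 3x - \tfrac{1}{2}y - \tfrac{7}{2}.
  leading term x: subtract (-\tfrac{1}{2})·g_3 from 3x - \tfrac{1}{2}y - \tfrac{7}{2} → -\tfrac{1}{2}y - \tfrac{1}{2}
  leading term y: subtract (-1)·g_4 from -\tfrac{1}{2}y - \tfrac{1}{2} → 0
  remainder 0.

S(g_3,g_4): leading monomials are coprime, so the S-polynomial reduces to 0 (Buchberger's first criterion).
Every S-polynomial of the final basis reduces to 0, so we have a Gröbner basis.
Inter-reduce: drop elements whose leading term is divisible by another's, tail-reduce, and make monic.
Reduced Gröbner basis: {x - 1, y + 1}.

Buchberger on the second generating set:
h_1 = 9xy - 60x - \tfrac{9}{2}y + \tfrac{129}{2}, LT = xy.
h_2 = -xy - 4x + \tfrac{1}{2}y + \tfrac{7}{2}, LT = xy.

S(h_1,h_2): lcm = xy. S = -\tfrac{32}{3}x + \tfrac{32}{3}.
  leading term x: no divisor's leading term divides it; move -\tfrac{32}{3}x to the remainder.
  leading term 1: no divisor's leading term divides it; move \tfrac{32}{3} to the remainder.
  remainder -\tfrac{32}{3}x + \tfrac{32}{3} ≠ 0; add k_3 = -\tfrac{32}{3}x + \tfrac{32}{3} to the basis.

S(h_1,k_3): lcm = xy. S = -\tfrac{20}{3}x + \tfrac{1}{2}y + \tfrac{43}{6}.
  leading term x: subtract (\tfrac{5}{8})·k_3 from -\tfrac{20}{3}x + \tfrac{1}{2}y + \tfrac{43}{6} → \tfrac{1}{2}y + \tfrac{1}{2}
  leading term y: no divisor's leading term divides it; move \tfrac{1}{2}y to the remainder.
  leading term 1: no divisor's leading term divides it; move \tfrac{1}{2} to the remainder.
  remainder \tfrac{1}{2}y + \tfrac{1}{2} ≠ 0; add k_4 = \tfrac{1}{2}y + \tfrac{1}{2} to the basis.

S(h_2,k_3): lcm = xy. S = 4x + \tfrac{1}{2}y - \tfrac{7}{2}.
  leading term x: subtract (-\tfrac{3}{8})·k_3 from 4x + \tfrac{1}{2}y - \tfrac{7}{2} → \tfrac{1}{2}y + \tfrac{1}{2}
  leading term y: subtract (1)·k_4 from \tfrac{1}{2}y + \tfrac{1}{2} → 0
  remainder 0.

S(h_1,k_4): lcm = xy. S = -\tfrac{23}{3}x - \tfrac{1}{2}y + \tfrac{43}{6}.
  leading term x: subtract (\tfrac{23}{32})·k_3 from -\tfrac{23}{3}x - \tfrac{1}{2}y + \tfrac{43}{6} → -\tfrac{1}{2}y - \tfrac{1}{2}
  leading term y: subtract (-1)·k_4 from -\tfrac{1}{2}y - \tfrac{1}{2} → 0
  remainder 0.

S(h_2,k_4): lcm = xy. S = 3x - \tfrac{1}{2}y - \tfrac{7}{2}.
  leading term x: subtract (-\tfrac{9}{32})·k_3 from 3x - \tfrac{1}{2}y - \tfrac{7}{2} → -\tfrac{1}{2}y - \tfrac{1}{2}
  leading term y: subtract (-1)·k_4 from -\tfrac{1}{2}y - \tfrac{1}{2} → 0
  remainder 0.

S(k_3,k_4): leading monomials are coprime, so the S-polynomial reduces to 0 (Buchberger's first criterion).
Every S-polynomial of the final basis reduces to 0, so we have a Gröbner basis.
Inter-reduce: drop elements whose leading term is divisible by another's, tail-reduce, and make monic.
Reduced Gröbner basis: {x - 1, y + 1}.

The two bases agree; hence the ideals are identical.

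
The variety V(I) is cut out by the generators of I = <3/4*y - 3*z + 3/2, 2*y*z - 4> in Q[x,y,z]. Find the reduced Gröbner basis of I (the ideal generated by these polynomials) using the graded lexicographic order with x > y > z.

f_1 = 3/4*y - 3*z + 3/2, LT = y.
f_2 = 2*y*z - 4, LT = y*z.

S(f_1,f_2): lcm = y*z. S = -4*z**2 + 2*z + 2.
  leading term z**2: no divisor's leading term divides it; move -4*z**2 to the remainder.
  leading term z: no divisor's leading term divides it; move 2*z to the remainder.
  leading term 1: no divisor's leading term divides it; move 2 to the remainder.
  remainder -4*z**2 + 2*z + 2 ≠ 0; add g_3 = -4*z**2 + 2*z + 2 to the basis.

S(f_1,g_3): leading monomials are coprime, so the S-polynomial reduces to 0 (Buchberger's first criterion).
S(f_2,g_3): lcm = y*z**2. S = 1/2*y*z + 1/2*y - 2*z.
  leading term y*z: subtract (2/3*z)·f_1 from 1/2*y*z + 1/2*y - 2*z → 2*z**2 + 1/2*y - 3*z
  leading term z**2: subtract (-1/2)·g_3 from 2*z**2 + 1/2*y - 3*z → 1/2*y - 2*z + 1
  leading term y: subtract (2/3)·f_1 from 1/2*y - 2*z + 1 → 0
  remainder 0.

Every S-polynomial of the final basis reduces to 0, so we have a Gröbner basis.
Inter-reduce: drop elements whose leading term is divisible by another's, tail-reduce, and make monic.

G = {z**2 - 1/2*z - 1/2, y - 4*z + 2}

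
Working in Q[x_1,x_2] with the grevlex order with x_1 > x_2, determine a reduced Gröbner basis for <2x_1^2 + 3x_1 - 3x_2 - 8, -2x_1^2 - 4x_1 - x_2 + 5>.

G = {x_2^2 + 33/32x_2 + 1/32, x_1 + 4x_2 + 3}

f_1 = 2x_1^2 + 3x_1 - 3x_2 - 8, LT = x_1^2.
f_2 = -2x_1^2 - 4x_1 - x_2 + 5, LT = x_1^2.

S(f_1,f_2): lcm = x_1^2. S = -1/2x_1 - 2x_2 - 3/2.
  reduce S modulo (f_1, f_2):
  remainder -1/2x_1 - 2x_2 - 3/2 ≠ 0; add g_3 = -1/2x_1 - 2x_2 - 3/2 to the basis.

S(f_1,g_3): lcm = x_1^2. S = -4x_1x_2 - 3/2x_1 - 3/2x_2 - 4.
  reduce S modulo (f_1, f_2, g_3):
  remainder 16x_2^2 + 33/2x_2 + 1/2 ≠ 0; add g_4 = 16x_2^2 + 33/2x_2 + 1/2 to the basis.

The other S-polynomials (S(f_2,g_3), S(f_1,g_4), S(f_2,g_4), S(g_3,g_4)) all reduce to 0 modulo the current basis, so we have a Gröbner basis.
Inter-reduce: drop elements whose leading term is divisible by another's, tail-reduce, and make monic.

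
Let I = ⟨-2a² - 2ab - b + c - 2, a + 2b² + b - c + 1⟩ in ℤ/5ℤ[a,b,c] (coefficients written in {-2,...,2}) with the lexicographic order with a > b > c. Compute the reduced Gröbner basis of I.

G = {a + 2b² + b - c + 1, b⁴ - 2b³ - b²c + b² + bc + b - c² - 2}

f_1 = -2a² - 2ab - b + c - 2, LT = a².
f_2 = a + 2b² + b - c + 1, LT = a.

S(f_1,f_2): lcm = a². S = -2ab² + ac - a - 2b + 2c + 1.
  leading term ab²: subtract (-2b²)·f_2 from -2ab² + ac - a - 2b + 2c + 1 → ac - a - b⁴ + 2b³ - 2b²c + 2b² - 2b + 2c + 1
  leading term ac: subtract (c)·f_2 from ac - a - b⁴ + 2b³ - 2b²c + 2b² - 2b + 2c + 1 → -a - b⁴ + 2b³ + b²c + 2b² - bc - 2b + c² + c + 1
  leading term a: subtract (-1)·f_2 from -a - b⁴ + 2b³ + b²c + 2b² - bc - 2b + c² + c + 1 → -b⁴ + 2b³ + b²c - b² - bc - b + c² + 2
  leading term b⁴: no divisor's leading term divides it; move -b⁴ to the remainder.
  leading term b³: no divisor's leading term divides it; move 2b³ to the remainder.
  leading term b²c: no divisor's leading term divides it; move b²c to the remainder.
  leading term b²: no divisor's leading term divides it; move -b² to the remainder.
  leading term bc: no divisor's leading term divides it; move -bc to the remainder.
  leading term b: no divisor's leading term divides it; move -b to the remainder.
  leading term c²: no divisor's leading term divides it; move c² to the remainder.
  leading term 1: no divisor's leading term divides it; move 2 to the remainder.
  remainder -b⁴ + 2b³ + b²c - b² - bc - b + c² + 2 ≠ 0; add g_3 = -b⁴ + 2b³ + b²c - b² - bc - b + c² + 2 to the basis.

The other S-polynomials (S(f_1,g_3), S(f_2,g_3)) all reduce to 0 modulo the current basis, so we have a Gröbner basis.
Inter-reduce: drop elements whose leading term is divisible by another's, tail-reduce, and make monic.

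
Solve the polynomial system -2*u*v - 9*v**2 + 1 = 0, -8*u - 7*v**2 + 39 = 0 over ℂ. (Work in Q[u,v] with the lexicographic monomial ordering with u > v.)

Compute a lex Gröbner basis by Buchberger's algorithm.
f_1 = -2*u*v - 9*v**2 + 1, LT = u*v.
f_2 = -8*u - 7*v**2 + 39, LT = u.

S(f_1,f_2): lcm = u*v. S = -7/8*v**3 + 9/2*v**2 + 39/8*v - 1/2.
  reduce S modulo (f_1, f_2):
  remainder -7/8*v**3 + 9/2*v**2 + 39/8*v - 1/2 ≠ 0; add h_3 = -7/8*v**3 + 9/2*v**2 + 39/8*v - 1/2 to the basis.

The other S-polynomials (S(f_1,h_3), S(f_2,h_3)) all reduce to 0 modulo the current basis, so we have a Gröbner basis.
Inter-reduce: drop elements whose leading term is divisible by another's, tail-reduce, and make monic.
Reduced Gröbner basis: {u + 7/8*v**2 - 39/8, v**3 - 36/7*v**2 - 39/7*v + 4/7}.

From the last basis element, v**3 - 36/7*v**2 - 39/7*v + 4/7 = 0, so v takes values in {-1, 43/14 - 3*sqrt(193)/14, 3*sqrt(193)/14 + 43/14}. Each choice, substituted upward through the basis, yields the corresponding point(s) of the solution set.
  v = -1: the earlier basis element becomes u - 4 = 0, giving u = 4 — point (4, -1).
  v = 43/14 - 3*sqrt(193)/14: the earlier basis element becomes u - 129*sqrt(193)/112 + 1247/112 = 0, giving u = -1247/112 + 129*sqrt(193)/112 — point (-1247/112 + 129*sqrt(193)/112, 43/14 - 3*sqrt(193)/14).
  v = 3*sqrt(193)/14 + 43/14: the earlier basis element becomes u + 1247/112 + 129*sqrt(193)/112 = 0, giving u = -129*sqrt(193)/112 - 1247/112 — point (-129*sqrt(193)/112 - 1247/112, 3*sqrt(193)/14 + 43/14).

{(4, -1), (-1247/112 + 129*sqrt(193)/112, 43/14 - 3*sqrt(193)/14), (-129*sqrt(193)/112 - 1247/112, 3*sqrt(193)/14 + 43/14)}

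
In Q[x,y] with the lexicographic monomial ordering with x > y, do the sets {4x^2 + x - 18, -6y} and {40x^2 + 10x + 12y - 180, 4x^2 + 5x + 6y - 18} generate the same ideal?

Equality of ideals is decidable: compute both reduced Gröbner bases (unique for the ordering) and check whether they agree.
Buchberger on the first generating set:
f_1 = 4x^2 + x - 18, LT = x^2.
f_2 = -6y, LT = y.

The S-polynomials (S(f_1,f_2)) all reduce to 0 modulo the current basis, so we have a Gröbner basis.
Inter-reduce: drop elements whose leading term is divisible by another's, tail-reduce, and make monic.
Reduced Gröbner basis: {x^2 + 1/4x - 9/2, y}.

Buchberger on the second generating set:
h_1 = 40x^2 + 10x + 12y - 180, LT = x^2.
h_2 = 4x^2 + 5x + 6y - 18, LT = x^2.

S(h_1,h_2): lcm = x^2. S = -x - 6/5y.
  leading term x: no divisor's leading term divides it; move -x to the remainder.
  leading term y: no divisor's leading term divides it; move -6/5y to the remainder.
  remainder -x - 6/5y ≠ 0; add k_3 = -x - 6/5y to the basis.

S(h_1,k_3): lcm = x^2. S = -6/5xy + 1/4x + 3/10y - 9/2.
  leading term xy: subtract (6/5y)·k_3 from -6/5xy + 1/4x + 3/10y - 9/2 → 1/4x + 36/25y^2 + 3/10y - 9/2
  leading term x: subtract (-1/4)·k_3 from 1/4x + 36/25y^2 + 3/10y - 9/2 → 36/25y^2 - 9/2
  leading term y^2: no divisor's leading term divides it; move 36/25y^2 to the remainder.
  leading term 1: no divisor's leading term divides it; move -9/2 to the remainder.
  remainder 36/25y^2 - 9/2 ≠ 0; add k_4 = 36/25y^2 - 9/2 to the basis.

The other S-polynomials (S(h_2,k_3), S(h_1,k_4), S(h_2,k_4), S(k_3,k_4)) all reduce to 0 modulo the current basis, so we have a Gröbner basis.
Inter-reduce: drop elements whose leading term is divisible by another's, tail-reduce, and make monic.
Reduced Gröbner basis: {x + 6/5y, y^2 - 25/8}.

These differ, so the ideals are not equal.

No, the ideals differ.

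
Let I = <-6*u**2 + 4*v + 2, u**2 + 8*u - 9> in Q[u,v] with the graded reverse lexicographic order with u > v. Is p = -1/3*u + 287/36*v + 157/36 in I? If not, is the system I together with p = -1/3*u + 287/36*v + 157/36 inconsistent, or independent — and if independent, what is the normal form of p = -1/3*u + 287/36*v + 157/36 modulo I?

First compute the reduced Gröbner basis of I by Buchberger's algorithm.
f_1 = -6*u**2 + 4*v + 2, LT = u**2.
f_2 = u**2 + 8*u - 9, LT = u**2.

S(f_1,f_2): lcm = u**2. S = -8*u - 2/3*v + 26/3.
  reduce S modulo (f_1, f_2):
  remainder -8*u - 2/3*v + 26/3 ≠ 0; add h_3 = -8*u - 2/3*v + 26/3 to the basis.

S(f_1,h_3): lcm = u**2. S = -1/12*u*v + 13/12*u - 2/3*v - 1/3.
  reduce S modulo (f_1, f_2, h_3):
  remainder 1/144*v**2 - 61/72*v + 121/144 ≠ 0; add h_4 = 1/144*v**2 - 61/72*v + 121/144 to the basis.

The other S-polynomials (S(f_2,h_3), S(f_1,h_4), S(f_2,h_4), S(h_3,h_4)) all reduce to 0 modulo the current basis, so we have a Gröbner basis.
Inter-reduce: drop elements whose leading term is divisible by another's, tail-reduce, and make monic.
Reduced Gröbner basis: {v**2 - 122*v + 121, u + 1/12*v - 13/12}.
Label its elements g_1 = v**2 - 122*v + 121, g_2 = u + 1/12*v - 13/12.

Reduce p = -1/3*u + 287/36*v + 157/36 modulo G:
  leading term u: subtract (-1/3)·g_2 from -1/3*u + 287/36*v + 157/36 → 8*v + 4
  leading term v: no divisor's leading term divides it; move 8*v to the remainder.
  leading term 1: no divisor's leading term divides it; move 4 to the remainder.
  normal form = 8*v + 4.
The normal form is nonzero, so p ∉ I. Since p minus its normal form lies in I, I + (p) = I + (r) where r = 8*v + 4; decide whether this ideal is the whole ring.
Run Buchberger on G together with r (pairs among the g_i already reduce to 0 since G is a Gröbner basis):
g_1 = v**2 - 122*v + 121, LT = v**2.
g_2 = u + 1/12*v - 13/12, LT = u.
r = 8*v + 4, LT = v.

S(g_1,r): lcm = v**2. S = -245/2*v + 121.
  reduce S modulo (g_1, g_2, r):
  remainder 729/4 ≠ 0; add m_4 = 729/4 to the basis.

The other S-polynomials (S(g_1,g_2), S(g_2,r), S(g_1,m_4), S(g_2,m_4), S(r,m_4)) all reduce to 0 modulo the current basis, so we have a Gröbner basis.
Inter-reduce: drop elements whose leading term is divisible by another's, tail-reduce, and make monic.
Reduced Gröbner basis: {1}.
The reduced Gröbner basis of I + (p) is {1}: the ideal is the whole ring, so the enlarged system has no common solution — adjoining p is inconsistent.

Adjoining -1/3*u + 287/36*v + 157/36 makes the ideal the whole ring: the system is inconsistent.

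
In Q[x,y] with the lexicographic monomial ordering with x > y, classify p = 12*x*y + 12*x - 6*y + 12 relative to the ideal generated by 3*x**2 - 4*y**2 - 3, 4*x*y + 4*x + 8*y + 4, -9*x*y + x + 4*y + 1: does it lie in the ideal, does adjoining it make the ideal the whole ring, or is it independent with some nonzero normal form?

First compute the reduced Gröbner basis of I by Buchberger's algorithm.
f_1 = 3*x**2 - 4*y**2 - 3, LT = x**2.
f_2 = 4*x*y + 4*x + 8*y + 4, LT = x*y.
f_3 = -9*x*y + x + 4*y + 1, LT = x*y.

S(f_1,f_2): lcm = x**2*y. S = -x**2 - 2*x*y - x - 4/3*y**3 - y.
  leading term x**2: subtract (-1/3)·f_1 from -x**2 - 2*x*y - x - 4/3*y**3 - y → -2*x*y - x - 4/3*y**3 - 4/3*y**2 - y - 1
  leading term x*y: subtract (-1/2)·f_2 from -2*x*y - x - 4/3*y**3 - 4/3*y**2 - y - 1 → x - 4/3*y**3 - 4/3*y**2 + 3*y + 1
  leading term x: no divisor's leading term divides it; move x to the remainder.
  leading term y**3: no divisor's leading term divides it; move -4/3*y**3 to the remainder.
  leading term y**2: no divisor's leading term divides it; move -4/3*y**2 to the remainder.
  leading term y: no divisor's leading term divides it; move 3*y to the remainder.
  leading term 1: no divisor's leading term divides it; move 1 to the remainder.
  remainder x - 4/3*y**3 - 4/3*y**2 + 3*y + 1 ≠ 0; add h_4 = x - 4/3*y**3 - 4/3*y**2 + 3*y + 1 to the basis.

S(f_1,f_3): lcm = x**2*y. S = 1/9*x**2 + 4/9*x*y + 1/9*x - 4/3*y**3 - y.
  leading term x**2: subtract (1/27)·f_1 from 1/9*x**2 + 4/9*x*y + 1/9*x - 4/3*y**3 - y → 4/9*x*y + 1/9*x - 4/3*y**3 + 4/27*y**2 - y + 1/9
  leading term x*y: subtract (1/9)·f_2 from 4/9*x*y + 1/9*x - 4/3*y**3 + 4/27*y**2 - y + 1/9 → -1/3*x - 4/3*y**3 + 4/27*y**2 - 17/9*y - 1/3
  leading term x: subtract (-1/3)·h_4 from -1/3*x - 4/3*y**3 + 4/27*y**2 - 17/9*y - 1/3 → -16/9*y**3 - 8/27*y**2 - 8/9*y
  leading term y**3: no divisor's leading term divides it; move -16/9*y**3 to the remainder.
  leading term y**2: no divisor's leading term divides it; move -8/27*y**2 to the remainder.
  leading term y: no divisor's leading term divides it; move -8/9*y to the remainder.
  remainder -16/9*y**3 - 8/27*y**2 - 8/9*y ≠ 0; add h_5 = -16/9*y**3 - 8/27*y**2 - 8/9*y to the basis.

S(f_2,f_3): lcm = x*y. S = 10/9*x + 22/9*y + 10/9.
  leading term x: subtract (10/9)·h_4 from 10/9*x + 22/9*y + 10/9 → 40/27*y**3 + 40/27*y**2 - 8/9*y
  leading term y**3: subtract (-5/6)·h_5 from 40/27*y**3 + 40/27*y**2 - 8/9*y → 100/81*y**2 - 44/27*y
  leading term y**2: no divisor's leading term divides it; move 100/81*y**2 to the remainder.
  leading term y: no divisor's leading term divides it; move -44/27*y to the remainder.
  remainder 100/81*y**2 - 44/27*y ≠ 0; add h_6 = 100/81*y**2 - 44/27*y to the basis.

S(f_2,h_4): lcm = x*y. S = x + 4/3*y**4 + 4/3*y**3 - 3*y**2 + y + 1.
  leading term x: subtract (1)·h_4 from x + 4/3*y**4 + 4/3*y**3 - 3*y**2 + y + 1 → 4/3*y**4 + 8/3*y**3 - 5/3*y**2 - 2*y
  leading term y**4: subtract (-3/4*y)·h_5 from 4/3*y**4 + 8/3*y**3 - 5/3*y**2 - 2*y → 22/9*y**3 - 7/3*y**2 - 2*y
  leading term y**3: subtract (-11/8)·h_5 from 22/9*y**3 - 7/3*y**2 - 2*y → -74/27*y**2 - 29/9*y
  leading term y**2: subtract (-111/50)·h_6 from -74/27*y**2 - 29/9*y → -171/25*y
  leading term y: no divisor's leading term divides it; move -171/25*y to the remainder.
  remainder -171/25*y ≠ 0; add h_7 = -171/25*y to the basis.

The other S-polynomials (S(f_1,h_4), S(f_3,h_4), S(f_1,h_5), S(f_2,h_5), S(f_3,h_5), S(h_4,h_5), S(f_1,h_6), S(f_2,h_6), S(f_3,h_6), S(h_4,h_6), S(h_5,h_6), S(f_1,h_7), S(f_2,h_7), S(f_3,h_7), S(h_4,h_7), S(h_5,h_7), S(h_6,h_7)) all reduce to 0 modulo the current basis, so we have a Gröbner basis.
Inter-reduce: drop elements whose leading term is divisible by another's, tail-reduce, and make monic.
Reduced Gröbner basis: {x + 1, y}.
Label its elements g_1 = x + 1, g_2 = y.

Reduce p = 12*x*y + 12*x - 6*y + 12 modulo G:
  leading term x*y: subtract (12*y)·g_1 from 12*x*y + 12*x - 6*y + 12 → 12*x - 18*y + 12
  leading term x: subtract (12)·g_1 from 12*x - 18*y + 12 → -18*y
  leading term y: subtract (-18)·g_2 from -18*y → 0
  normal form = 0.
Since the normal form is 0, p ∈ I.

Ideal membership is decidable via reduction modulo a Gröbner basis.

12*x*y + 12*x - 6*y + 12 lies in I (it reduces to 0).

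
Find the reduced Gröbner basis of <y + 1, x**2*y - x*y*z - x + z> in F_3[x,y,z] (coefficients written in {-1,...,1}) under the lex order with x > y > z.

Buchberger's algorithm terminates because the ascending chain of leading-term ideals stabilizes.

f_1 = y + 1, LT = y.
f_2 = x**2*y - x*y*z - x + z, LT = x**2*y.

S(f_1,f_2): lcm = x**2*y. S = x**2 + x*y*z + x - z.
  leading term x**2: no divisor's leading term divides it; move x**2 to the remainder.
  leading term x*y*z: subtract (x*z)·f_1 from x*y*z + x - z → -x*z + x - z
  leading term x*z: no divisor's leading term divides it; move -x*z to the remainder.
  leading term x: no divisor's leading term divides it; move x to the remainder.
  leading term z: no divisor's leading term divides it; move -z to the remainder.
  remainder x**2 - x*z + x - z ≠ 0; add g_3 = x**2 - x*z + x - z to the basis.

S(f_1,g_3): leading monomials are coprime, so the S-polynomial reduces to 0 (Buchberger's first criterion).
S(f_2,g_3): lcm = x**2*y. S = -x*y - x + y*z + z.
  leading term x*y: subtract (-x)·f_1 from -x*y - x + y*z + z → y*z + z
  leading term y*z: subtract (z)·f_1 from y*z + z → 0
  remainder 0.

Every S-polynomial of the final basis reduces to 0, so we have a Gröbner basis.
Inter-reduce: drop elements whose leading term is divisible by another's, tail-reduce, and make monic.

G = {x**2 - x*z + x - z, y + 1}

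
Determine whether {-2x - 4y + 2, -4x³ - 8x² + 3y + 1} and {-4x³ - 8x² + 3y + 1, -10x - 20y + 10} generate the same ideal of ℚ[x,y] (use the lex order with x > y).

Two ideals are equal iff their reduced Gröbner bases coincide (the reduced basis is unique for a fixed ordering).
Buchberger on the first generating set:
f_1 = -2x - 4y + 2, LT = x.
f_2 = -4x³ - 8x² + 3y + 1, LT = x³.

S(f_1,f_2): lcm = x³. S = 2x²y - 3x² + ¾y + ¼.
  leading term x²y: subtract (-xy)·f_1 from 2x²y - 3x² + ¾y + ¼ → -3x² - 4xy² + 2xy + ¾y + ¼
  leading term x²: subtract (3/2x)·f_1 from -3x² - 4xy² + 2xy + ¾y + ¼ → -4xy² + 8xy - 3x + ¾y + ¼
  leading term xy²: subtract (2y²)·f_1 from -4xy² + 8xy - 3x + ¾y + ¼ → 8xy - 3x + 8y³ - 4y² + ¾y + ¼
  leading term xy: subtract (-4y)·f_1 from 8xy - 3x + 8y³ - 4y² + ¾y + ¼ → -3x + 8y³ - 20y² + 35/4y + ¼
  leading term x: subtract (3/2)·f_1 from -3x + 8y³ - 20y² + 35/4y + ¼ → 8y³ - 20y² + 59/4y - 11/4
  leading term y³: no divisor's leading term divides it; move 8y³ to the remainder.
  leading term y²: no divisor's leading term divides it; move -20y² to the remainder.
  leading term y: no divisor's leading term divides it; move 59/4y to the remainder.
  leading term 1: no divisor's leading term divides it; move -11/4 to the remainder.
  remainder 8y³ - 20y² + 59/4y - 11/4 ≠ 0; add g_3 = 8y³ - 20y² + 59/4y - 11/4 to the basis.

The other S-polynomials (S(f_1,g_3), S(f_2,g_3)) all reduce to 0 modulo the current basis, so we have a Gröbner basis.
Inter-reduce: drop elements whose leading term is divisible by another's, tail-reduce, and make monic.
Reduced Gröbner basis: {x + 2y - 1, y³ - 5/2y² + 59/32y - 11/32}.

Buchberger on the second generating set:
h_1 = -4x³ - 8x² + 3y + 1, LT = x³.
h_2 = -10x - 20y + 10, LT = x.

S(h_1,h_2): lcm = x³. S = -2x²y + 3x² - ¾y - ¼.
  leading term x²y: subtract (⅕xy)·h_2 from -2x²y + 3x² - ¾y - ¼ → 3x² + 4xy² - 2xy - ¾y - ¼
  leading term x²: subtract (-3/10x)·h_2 from 3x² + 4xy² - 2xy - ¾y - ¼ → 4xy² - 8xy + 3x - ¾y - ¼
  leading term xy²: subtract (-⅖y²)·h_2 from 4xy² - 8xy + 3x - ¾y - ¼ → -8xy + 3x - 8y³ + 4y² - ¾y - ¼
  leading term xy: subtract (⅘y)·h_2 from -8xy + 3x - 8y³ + 4y² - ¾y - ¼ → 3x - 8y³ + 20y² - 35/4y - ¼
  leading term x: subtract (-3/10)·h_2 from 3x - 8y³ + 20y² - 35/4y - ¼ → -8y³ + 20y² - 59/4y + 11/4
  leading term y³: no divisor's leading term divides it; move -8y³ to the remainder.
  leading term y²: no divisor's leading term divides it; move 20y² to the remainder.
  leading term y: no divisor's leading term divides it; move -59/4y to the remainder.
  leading term 1: no divisor's leading term divides it; move 11/4 to the remainder.
  remainder -8y³ + 20y² - 59/4y + 11/4 ≠ 0; add k_3 = -8y³ + 20y² - 59/4y + 11/4 to the basis.

The other S-polynomials (S(h_1,k_3), S(h_2,k_3)) all reduce to 0 modulo the current basis, so we have a Gröbner basis.
Inter-reduce: drop elements whose leading term is divisible by another's, tail-reduce, and make monic.
Reduced Gröbner basis: {x + 2y - 1, y³ - 5/2y² + 59/32y - 11/32}.

Same reduced basis, so the two generating sets span the same ideal.

Yes, the ideals are equal.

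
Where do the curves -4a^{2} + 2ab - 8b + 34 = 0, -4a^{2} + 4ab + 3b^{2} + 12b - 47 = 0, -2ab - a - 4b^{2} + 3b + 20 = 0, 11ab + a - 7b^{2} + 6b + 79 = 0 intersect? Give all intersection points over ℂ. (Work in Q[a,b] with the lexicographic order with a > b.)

Compute a lex Gröbner basis by Buchberger's algorithm.
f_1 = -4a^{2} + 2ab - 8b + 34, LT = a^{2}.
f_2 = -4a^{2} + 4ab + 3b^{2} + 12b - 47, LT = a^{2}.
f_3 = -2ab - a - 4b^{2} + 3b + 20, LT = ab.
f_4 = 11ab + a - 7b^{2} + 6b + 79, LT = ab.

S(f_1,f_2): lcm = a^{2}. S = \tfrac{1}{2}ab + \tfrac{3}{4}b^{2} + 5b - \tfrac{81}{4}.
  leading term ab: subtract (-\tfrac{1}{4})·f_3 from \tfrac{1}{2}ab + \tfrac{3}{4}b^{2} + 5b - \tfrac{81}{4} → -\tfrac{1}{4}a - \tfrac{1}{4}b^{2} + \tfrac{23}{4}b - \tfrac{61}{4}
  leading term a: no divisor's leading term divides it; move -\tfrac{1}{4}a to the remainder.
  leading term b^{2}: no divisor's leading term divides it; move -\tfrac{1}{4}b^{2} to the remainder.
  leading term b: no divisor's leading term divides it; move \tfrac{23}{4}b to the remainder.
  leading term 1: no divisor's leading term divides it; move -\tfrac{61}{4} to the remainder.
  remainder -\tfrac{1}{4}a - \tfrac{1}{4}b^{2} + \tfrac{23}{4}b - \tfrac{61}{4} ≠ 0; add h_5 = -\tfrac{1}{4}a - \tfrac{1}{4}b^{2} + \tfrac{23}{4}b - \tfrac{61}{4} to the basis.

S(f_1,f_3): lcm = a^{2}b. S = -\tfrac{1}{2}a^{2} - \tfrac{5}{2}ab^{2} + \tfrac{3}{2}ab + 10a + 2b^{2} - \tfrac{17}{2}b.
  leading term a^{2}: subtract (\tfrac{1}{8})·f_1 from -\tfrac{1}{2}a^{2} - \tfrac{5}{2}ab^{2} + \tfrac{3}{2}ab + 10a + 2b^{2} - \tfrac{17}{2}b → -\tfrac{5}{2}ab^{2} + \tfrac{5}{4}ab + 10a + 2b^{2} - \tfrac{15}{2}b - \tfrac{17}{4}
  leading term ab^{2}: subtract (\tfrac{5}{4}b)·f_3 from -\tfrac{5}{2}ab^{2} + \tfrac{5}{4}ab + 10a + 2b^{2} - \tfrac{15}{2}b - \tfrac{17}{4} → \tfrac{5}{2}ab + 10a + 5b^{3} - \tfrac{7}{4}b^{2} - \tfrac{65}{2}b - \tfrac{17}{4}
  leading term ab: subtract (-\tfrac{5}{4})·f_3 from \tfrac{5}{2}ab + 10a + 5b^{3} - \tfrac{7}{4}b^{2} - \tfrac{65}{2}b - \tfrac{17}{4} → \tfrac{35}{4}a + 5b^{3} - \tfrac{27}{4}b^{2} - \tfrac{115}{4}b + \tfrac{83}{4}
  leading term a: subtract (-35)·h_5 from \tfrac{35}{4}a + 5b^{3} - \tfrac{27}{4}b^{2} - \tfrac{115}{4}b + \tfrac{83}{4} → 5b^{3} - \tfrac{31}{2}b^{2} + \tfrac{345}{2}b - 513
  leading term b^{3}: no divisor's leading term divides it; move 5b^{3} to the remainder.
  leading term b^{2}: no divisor's leading term divides it; move -\tfrac{31}{2}b^{2} to the remainder.
  leading term b: no divisor's leading term divides it; move \tfrac{345}{2}b to the remainder.
  leading term 1: no divisor's leading term divides it; move -513 to the remainder.
  remainder 5b^{3} - \tfrac{31}{2}b^{2} + \tfrac{345}{2}b - 513 ≠ 0; add h_6 = 5b^{3} - \tfrac{31}{2}b^{2} + \tfrac{345}{2}b - 513 to the basis.

S(f_1,f_4): lcm = a^{2}b. S = -\tfrac{1}{11}a^{2} + \tfrac{3}{22}ab^{2} - \tfrac{6}{11}ab - \tfrac{79}{11}a + 2b^{2} - \tfrac{17}{2}b.
  leading term a^{2}: subtract (\tfrac{1}{44})·f_1 from -\tfrac{1}{11}a^{2} + \tfrac{3}{22}ab^{2} - \tfrac{6}{11}ab - \tfrac{79}{11}a + 2b^{2} - \tfrac{17}{2}b → \tfrac{3}{22}ab^{2} - \tfrac{13}{22}ab - \tfrac{79}{11}a + 2b^{2} - \tfrac{183}{22}b - \tfrac{17}{22}
  leading term ab^{2}: subtract (-\tfrac{3}{44}b)·f_3 from \tfrac{3}{22}ab^{2} - \tfrac{13}{22}ab - \tfrac{79}{11}a + 2b^{2} - \tfrac{183}{22}b - \tfrac{17}{22} → -\tfrac{29}{44}ab - \tfrac{79}{11}a - \tfrac{3}{11}b^{3} + \tfrac{97}{44}b^{2} - \tfrac{153}{22}b - \tfrac{17}{22}
  leading term ab: subtract (\tfrac{29}{88})·f_3 from -\tfrac{29}{44}ab - \tfrac{79}{11}a - \tfrac{3}{11}b^{3} + \tfrac{97}{44}b^{2} - \tfrac{153}{22}b - \tfrac{17}{22} → -\tfrac{603}{88}a - \tfrac{3}{11}b^{3} + \tfrac{155}{44}b^{2} - \tfrac{699}{88}b - \tfrac{81}{11}
  leading term a: subtract (\tfrac{603}{22})·h_5 from -\tfrac{603}{88}a - \tfrac{3}{11}b^{3} + \tfrac{155}{44}b^{2} - \tfrac{699}{88}b - \tfrac{81}{11} → -\tfrac{3}{11}b^{3} + \tfrac{83}{8}b^{2} - \tfrac{1821}{11}b + \tfrac{3285}{8}
  leading term b^{3}: subtract (-\tfrac{3}{55})·h_6 from -\tfrac{3}{11}b^{3} + \tfrac{83}{8}b^{2} - \tfrac{1821}{11}b + \tfrac{3285}{8} → \tfrac{4193}{440}b^{2} - \tfrac{3435}{22}b + \tfrac{168363}{440}
  leading term b^{2}: no divisor's leading term divides it; move \tfrac{4193}{440}b^{2} to the remainder.
  leading term b: no divisor's leading term divides it; move -\tfrac{3435}{22}b to the remainder.
  leading term 1: no divisor's leading term divides it; move \tfrac{168363}{440} to the remainder.
  remainder \tfrac{4193}{440}b^{2} - \tfrac{3435}{22}b + \tfrac{168363}{440} ≠ 0; add h_7 = \tfrac{4193}{440}b^{2} - \tfrac{3435}{22}b + \tfrac{168363}{440} to the basis.

S(f_2,f_3): lcm = a^{2}b. S = -\tfrac{1}{2}a^{2} - 3ab^{2} + \tfrac{3}{2}ab + 10a - \tfrac{3}{4}b^{3} - 3b^{2} + \tfrac{47}{4}b.
  leading term a^{2}: subtract (\tfrac{1}{8})·f_1 from -\tfrac{1}{2}a^{2} - 3ab^{2} + \tfrac{3}{2}ab + 10a - \tfrac{3}{4}b^{3} - 3b^{2} + \tfrac{47}{4}b → -3ab^{2} + \tfrac{5}{4}ab + 10a - \tfrac{3}{4}b^{3} - 3b^{2} + \tfrac{51}{4}b - \tfrac{17}{4}
  leading term ab^{2}: subtract (\tfrac{3}{2}b)·f_3 from -3ab^{2} + \tfrac{5}{4}ab + 10a - \tfrac{3}{4}b^{3} - 3b^{2} + \tfrac{51}{4}b - \tfrac{17}{4} → \tfrac{11}{4}ab + 10a + \tfrac{21}{4}b^{3} - \tfrac{15}{2}b^{2} - \tfrac{69}{4}b - \tfrac{17}{4}
  leading term ab: subtract (-\tfrac{11}{8})·f_3 from \tfrac{11}{4}ab + 10a + \tfrac{21}{4}b^{3} - \tfrac{15}{2}b^{2} - \tfrac{69}{4}b - \tfrac{17}{4} → \tfrac{69}{8}a + \tfrac{21}{4}b^{3} - 13b^{2} - \tfrac{105}{8}b + \tfrac{93}{4}
  leading term a: subtract (-\tfrac{69}{2})·h_5 from \tfrac{69}{8}a + \tfrac{21}{4}b^{3} - 13b^{2} - \tfrac{105}{8}b + \tfrac{93}{4} → \tfrac{21}{4}b^{3} - \tfrac{173}{8}b^{2} + \tfrac{741}{4}b - \tfrac{4023}{8}
  leading term b^{3}: subtract (\tfrac{21}{20})·h_6 from \tfrac{21}{4}b^{3} - \tfrac{173}{8}b^{2} + \tfrac{741}{4}b - \tfrac{4023}{8} → -\tfrac{107}{20}b^{2} + \tfrac{33}{8}b + \tfrac{1431}{40}
  leading term b^{2}: subtract (-\tfrac{2354}{4193})·h_7 from -\tfrac{107}{20}b^{2} + \tfrac{33}{8}b + \tfrac{1431}{40} → -\tfrac{2801991}{33544}b + \tfrac{8405973}{33544}
  leading term b: no divisor's leading term divides it; move -\tfrac{2801991}{33544}b to the remainder.
  leading term 1: no divisor's leading term divides it; move \tfrac{8405973}{33544} to the remainder.
  remainder -\tfrac{2801991}{33544}b + \tfrac{8405973}{33544} ≠ 0; add h_8 = -\tfrac{2801991}{33544}b + \tfrac{8405973}{33544} to the basis.

The other S-polynomials (S(f_2,f_4), S(f_3,f_4), S(f_1,h_5), S(f_2,h_5), S(f_3,h_5), S(f_4,h_5), S(f_1,h_6), S(f_2,h_6), S(f_3,h_6), S(f_4,h_6), S(h_5,h_6), S(f_1,h_7), S(f_2,h_7), S(f_3,h_7), S(f_4,h_7), S(h_5,h_7), S(h_6,h_7), S(f_1,h_8), S(f_2,h_8), S(f_3,h_8), S(f_4,h_8), S(h_5,h_8), S(h_6,h_8), S(h_7,h_8)) all reduce to 0 modulo the current basis, so we have a Gröbner basis.
Inter-reduce: drop elements whose leading term is divisible by another's, tail-reduce, and make monic.
Reduced Gröbner basis: {a + 1, b - 3}.

A lex Gröbner basis eliminates variables successively. Here b - 3 depends only on b, with roots {3}; lifting each root through the earlier basis elements recovers the full solutions.
  b = 3: the earlier basis element becomes a + 1 = 0, giving a = -1 — point (-1, 3).
Each listed point satisfies every original equation (direct substitution).

{(-1, 3)}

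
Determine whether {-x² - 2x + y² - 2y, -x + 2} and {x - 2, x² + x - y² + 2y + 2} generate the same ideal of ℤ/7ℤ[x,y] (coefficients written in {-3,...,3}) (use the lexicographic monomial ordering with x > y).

Yes, the ideals are equal.

Since reduced Gröbner bases are canonical representatives of ideals under a given ordering, it suffices to compute and compare them.
Buchberger on the first generating set:
f_1 = -x² - 2x + y² - 2y, LT = x².
f_2 = -x + 2, LT = x.

S(f_1,f_2): lcm = x². S = -3x - y² + 2y.
  leading term x: subtract (3)·f_2 from -3x - y² + 2y → -y² + 2y + 1
  leading term y²: no divisor's leading term divides it; move -y² to the remainder.
  leading term y: no divisor's leading term divides it; move 2y to the remainder.
  leading term 1: no divisor's leading term divides it; move 1 to the remainder.
  remainder -y² + 2y + 1 ≠ 0; add g_3 = -y² + 2y + 1 to the basis.

The other S-polynomials (S(f_1,g_3), S(f_2,g_3)) all reduce to 0 modulo the current basis, so we have a Gröbner basis.
Inter-reduce: drop elements whose leading term is divisible by another's, tail-reduce, and make monic.
Reduced Gröbner basis: {x - 2, y² - 2y - 1}.

Buchberger on the second generating set:
h_1 = x - 2, LT = x.
h_2 = x² + x - y² + 2y + 2, LT = x².

S(h_1,h_2): lcm = x². S = -3x + y² - 2y - 2.
  leading term x: subtract (-3)·h_1 from -3x + y² - 2y - 2 → y² - 2y - 1
  leading term y²: no divisor's leading term divides it; move y² to the remainder.
  leading term y: no divisor's leading term divides it; move -2y to the remainder.
  leading term 1: no divisor's leading term divides it; move -1 to the remainder.
  remainder y² - 2y - 1 ≠ 0; add k_3 = y² - 2y - 1 to the basis.

The other S-polynomials (S(h_1,k_3), S(h_2,k_3)) all reduce to 0 modulo the current basis, so we have a Gröbner basis.
Inter-reduce: drop elements whose leading term is divisible by another's, tail-reduce, and make monic.
Reduced Gröbner basis: {x - 2, y² - 2y - 1}.

These coincide, so the ideals are equal.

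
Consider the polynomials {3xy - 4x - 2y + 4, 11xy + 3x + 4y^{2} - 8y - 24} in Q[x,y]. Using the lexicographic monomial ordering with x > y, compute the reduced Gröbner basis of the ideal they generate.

f_1 = 3xy - 4x - 2y + 4, LT = xy.
f_2 = 11xy + 3x + 4y^{2} - 8y - 24, LT = xy.

S(f_1,f_2): lcm = xy. S = -\tfrac{53}{33}x - \tfrac{4}{11}y^{2} + \tfrac{2}{33}y + \tfrac{116}{33}.
  leading term x: no divisor's leading term divides it; move -\tfrac{53}{33}x to the remainder.
  leading term y^{2}: no divisor's leading term divides it; move -\tfrac{4}{11}y^{2} to the remainder.
  leading term y: no divisor's leading term divides it; move \tfrac{2}{33}y to the remainder.
  leading term 1: no divisor's leading term divides it; move \tfrac{116}{33} to the remainder.
  remainder -\tfrac{53}{33}x - \tfrac{4}{11}y^{2} + \tfrac{2}{33}y + \tfrac{116}{33} ≠ 0; add g_3 = -\tfrac{53}{33}x - \tfrac{4}{11}y^{2} + \tfrac{2}{33}y + \tfrac{116}{33} to the basis.

S(f_1,g_3): lcm = xy. S = -\tfrac{4}{3}x - \tfrac{12}{53}y^{3} + \tfrac{2}{53}y^{2} + \tfrac{242}{159}y + \tfrac{4}{3}.
  leading term x: subtract (\tfrac{44}{53})·g_3 from -\tfrac{4}{3}x - \tfrac{12}{53}y^{3} + \tfrac{2}{53}y^{2} + \tfrac{242}{159}y + \tfrac{4}{3} → -\tfrac{12}{53}y^{3} + \tfrac{18}{53}y^{2} + \tfrac{78}{53}y - \tfrac{84}{53}
  leading term y^{3}: no divisor's leading term divides it; move -\tfrac{12}{53}y^{3} to the remainder.
  leading term y^{2}: no divisor's leading term divides it; move \tfrac{18}{53}y^{2} to the remainder.
  leading term y: no divisor's leading term divides it; move \tfrac{78}{53}y to the remainder.
  leading term 1: no divisor's leading term divides it; move -\tfrac{84}{53} to the remainder.
  remainder -\tfrac{12}{53}y^{3} + \tfrac{18}{53}y^{2} + \tfrac{78}{53}y - \tfrac{84}{53} ≠ 0; add g_4 = -\tfrac{12}{53}y^{3} + \tfrac{18}{53}y^{2} + \tfrac{78}{53}y - \tfrac{84}{53} to the basis.

The other S-polynomials (S(f_2,g_3), S(f_1,g_4), S(f_2,g_4), S(g_3,g_4)) all reduce to 0 modulo the current basis, so we have a Gröbner basis.
Inter-reduce: drop elements whose leading term is divisible by another's, tail-reduce, and make monic.

G = {x + \tfrac{12}{53}y^{2} - \tfrac{2}{53}y - \tfrac{116}{53}, y^{3} - \tfrac{3}{2}y^{2} - \tfrac{13}{2}y + 7}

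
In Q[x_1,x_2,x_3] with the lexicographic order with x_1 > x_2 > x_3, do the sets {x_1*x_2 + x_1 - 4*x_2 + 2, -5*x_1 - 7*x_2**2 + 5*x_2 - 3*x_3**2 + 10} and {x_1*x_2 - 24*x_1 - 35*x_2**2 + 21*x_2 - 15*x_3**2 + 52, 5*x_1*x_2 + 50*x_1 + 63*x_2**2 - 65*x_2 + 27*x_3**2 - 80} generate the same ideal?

Yes, the ideals are equal.

For a fixed monomial order, each ideal has a unique reduced Gröbner basis; comparing bases decides equality.
Buchberger on the first generating set:
f_1 = x_1*x_2 + x_1 - 4*x_2 + 2, LT = x_1*x_2.
f_2 = -5*x_1 - 7*x_2**2 + 5*x_2 - 3*x_3**2 + 10, LT = x_1.

S(f_1,f_2): lcm = x_1*x_2. S = x_1 - 7/5*x_2**3 + x_2**2 - 3/5*x_2*x_3**2 - 2*x_2 + 2.
  leading term x_1: subtract (-1/5)·f_2 from x_1 - 7/5*x_2**3 + x_2**2 - 3/5*x_2*x_3**2 - 2*x_2 + 2 → -7/5*x_2**3 - 2/5*x_2**2 - 3/5*x_2*x_3**2 - x_2 - 3/5*x_3**2 + 4
  leading term x_2**3: no divisor's leading term divides it; move -7/5*x_2**3 to the remainder.
  leading term x_2**2: no divisor's leading term divides it; move -2/5*x_2**2 to the remainder.
  leading term x_2*x_3**2: no divisor's leading term divides it; move -3/5*x_2*x_3**2 to the remainder.
  leading term x_2: no divisor's leading term divides it; move -x_2 to the remainder.
  leading term x_3**2: no divisor's leading term divides it; move -3/5*x_3**2 to the remainder.
  leading term 1: no divisor's leading term divides it; move 4 to the remainder.
  remainder -7/5*x_2**3 - 2/5*x_2**2 - 3/5*x_2*x_3**2 - x_2 - 3/5*x_3**2 + 4 ≠ 0; add g_3 = -7/5*x_2**3 - 2/5*x_2**2 - 3/5*x_2*x_3**2 - x_2 - 3/5*x_3**2 + 4 to the basis.

The other S-polynomials (S(f_1,g_3), S(f_2,g_3)) all reduce to 0 modulo the current basis, so we have a Gröbner basis.
Inter-reduce: drop elements whose leading term is divisible by another's, tail-reduce, and make monic.
Reduced Gröbner basis: {x_1 + 7/5*x_2**2 - x_2 + 3/5*x_3**2 - 2, x_2**3 + 2/7*x_2**2 + 3/7*x_2*x_3**2 + 5/7*x_2 + 3/7*x_3**2 - 20/7}.

Buchberger on the second generating set:
h_1 = x_1*x_2 - 24*x_1 - 35*x_2**2 + 21*x_2 - 15*x_3**2 + 52, LT = x_1*x_2.
h_2 = 5*x_1*x_2 + 50*x_1 + 63*x_2**2 - 65*x_2 + 27*x_3**2 - 80, LT = x_1*x_2.

S(h_1,h_2): lcm = x_1*x_2. S = -34*x_1 - 238/5*x_2**2 + 34*x_2 - 102/5*x_3**2 + 68.
  leading term x_1: no divisor's leading term divides it; move -34*x_1 to the remainder.
  leading term x_2**2: no divisor's leading term divides it; move -238/5*x_2**2 to the remainder.
  leading term x_2: no divisor's leading term divides it; move 34*x_2 to the remainder.
  leading term x_3**2: no divisor's leading term divides it; move -102/5*x_3**2 to the remainder.
  leading term 1: no divisor's leading term divides it; move 68 to the remainder.
  remainder -34*x_1 - 238/5*x_2**2 + 34*x_2 - 102/5*x_3**2 + 68 ≠ 0; add k_3 = -34*x_1 - 238/5*x_2**2 + 34*x_2 - 102/5*x_3**2 + 68 to the basis.

S(h_1,k_3): lcm = x_1*x_2. S = -24*x_1 - 7/5*x_2**3 - 34*x_2**2 - 3/5*x_2*x_3**2 + 23*x_2 - 15*x_3**2 + 52.
  leading term x_1: subtract (12/17)·k_3 from -24*x_1 - 7/5*x_2**3 - 34*x_2**2 - 3/5*x_2*x_3**2 + 23*x_2 - 15*x_3**2 + 52 → -7/5*x_2**3 - 2/5*x_2**2 - 3/5*x_2*x_3**2 - x_2 - 3/5*x_3**2 + 4
  leading term x_2**3: no divisor's leading term divides it; move -7/5*x_2**3 to the remainder.
  leading term x_2**2: no divisor's leading term divides it; move -2/5*x_2**2 to the remainder.
  leading term x_2*x_3**2: no divisor's leading term divides it; move -3/5*x_2*x_3**2 to the remainder.
  leading term x_2: no divisor's leading term divides it; move -x_2 to the remainder.
  leading term x_3**2: no divisor's leading term divides it; move -3/5*x_3**2 to the remainder.
  leading term 1: no divisor's leading term divides it; move 4 to the remainder.
  remainder -7/5*x_2**3 - 2/5*x_2**2 - 3/5*x_2*x_3**2 - x_2 - 3/5*x_3**2 + 4 ≠ 0; add k_4 = -7/5*x_2**3 - 2/5*x_2**2 - 3/5*x_2*x_3**2 - x_2 - 3/5*x_3**2 + 4 to the basis.

The other S-polynomials (S(h_2,k_3), S(h_1,k_4), S(h_2,k_4), S(k_3,k_4)) all reduce to 0 modulo the current basis, so we have a Gröbner basis.
Inter-reduce: drop elements whose leading term is divisible by another's, tail-reduce, and make monic.
Reduced Gröbner basis: {x_1 + 7/5*x_2**2 - x_2 + 3/5*x_3**2 - 2, x_2**3 + 2/7*x_2**2 + 3/7*x_2*x_3**2 + 5/7*x_2 + 3/7*x_3**2 - 20/7}.

Same reduced basis, so the two generating sets span the same ideal.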